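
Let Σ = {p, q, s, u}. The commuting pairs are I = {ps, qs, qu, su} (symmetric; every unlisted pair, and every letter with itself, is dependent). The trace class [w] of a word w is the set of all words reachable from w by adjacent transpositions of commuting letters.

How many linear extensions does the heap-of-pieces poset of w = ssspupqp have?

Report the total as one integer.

56

#0=s has no predecessor
#1=s depends on [0:s]
#2=s depends on [1:s]
#3=p has no predecessor
#4=u depends on [3:p]
#5=p depends on [4:u]
#6=q depends on [5:p]
#7=p depends on [6:q]
sources: [0:s, 3:p]
N(rest) = Σ N(rest − s) over sources s of rest; N(one piece) = 1:
  size 1 → [2]=1  [7]=1
  size 2 → [1,2]=1  [2,7]=2  [6,7]=1
  size 3 → [0,1,2]=1  [1,2,7]=3  [2,6,7]=3  [5,6,7]=1
  size 4 → [0,1,2,7]=4  [1,2,6,7]=6  [2,5,6,7]=4  [4,5,6,7]=1
  size 5 → [0,1,2,6,7]=10  [1,2,5,6,7]=10  [2,4,5,6,7]=5  [3,4,5,6,7]=1
  size 6 → [0,1,2,5,6,7]=20  [1,2,4,5,6,7]=15  [2,3,4,5,6,7]=6
  first=0(s) contributes 21
  first=3(p) contributes 35
|[w]| = 56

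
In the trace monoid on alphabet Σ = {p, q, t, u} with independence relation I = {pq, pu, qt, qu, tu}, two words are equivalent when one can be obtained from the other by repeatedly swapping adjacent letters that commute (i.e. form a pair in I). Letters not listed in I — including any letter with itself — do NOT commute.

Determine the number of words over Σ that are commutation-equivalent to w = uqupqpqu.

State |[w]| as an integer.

drop 0:u onto floor
drop 1:q onto floor
drop 2:u onto {0:u}
drop 3:p onto floor
drop 4:q onto {1:q}
drop 5:p onto {3:p}
drop 6:q onto {4:q}
drop 7:u onto {2:u}
ground layer = {0:u, 1:q, 3:p}
drop-orders for the pieces not yet dropped (sum over which currently-grounded one goes next):
  1 to go: {5} 1  {6} 1  {7} 1
  2 to go: {2,7} 1  {3,5} 1  {4,6} 1  {5,6} 2  {5,7} 2  {6,7} 2
  3 to go: {0,2,7} 1  {1,4,6} 1  {2,5,7} 3  {2,6,7} 3  {3,5,6} 3  {3,5,7} 3  {4,5,6} 3  {4,6,7} 3  {5,6,7} 6
  4 to go: {0,2,5,7} 4  {0,2,6,7} 4  {1,4,5,6} 4  {1,4,6,7} 4  {2,3,5,7} 6  {2,4,6,7} 6  {2,5,6,7} 12  {3,4,5,6} 6  {3,5,6,7} 12  {4,5,6,7} 12
  5 to go: {0,2,3,5,7} 10  {0,2,4,6,7} 10  {0,2,5,6,7} 20  {1,2,4,6,7} 10  {1,3,4,5,6} 10  {1,4,5,6,7} 20  {2,3,5,6,7} 30  {2,4,5,6,7} 30  {3,4,5,6,7} 30
  6 to go: {0,1,2,4,6,7} 20  {0,2,3,5,6,7} 60  {0,2,4,5,6,7} 60  {1,2,4,5,6,7} 60  {1,3,4,5,6,7} 60  {2,3,4,5,6,7} 90
  if 0:u drops first: 210 orders
  if 1:q drops first: 210 orders
  if 3:p drops first: 140 orders
heap linearizations: 560

560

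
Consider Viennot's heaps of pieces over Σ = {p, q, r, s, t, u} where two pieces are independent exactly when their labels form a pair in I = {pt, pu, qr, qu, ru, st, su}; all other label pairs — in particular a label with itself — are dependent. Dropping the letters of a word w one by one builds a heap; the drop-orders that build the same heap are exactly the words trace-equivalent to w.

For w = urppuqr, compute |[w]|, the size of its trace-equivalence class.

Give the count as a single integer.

42

piece 0:u — minimal
piece 1:r — minimal
piece 2:p rests on {1:r}
piece 3:p rests on {2:p}
piece 4:u rests on {0:u}
piece 5:q rests on {3:p}
piece 6:r rests on {3:p}
minimal pieces: {0:u, 1:r}
ways to finish when only these pieces remain (= sum over removing one remaining piece with nothing left below it):
  1 left: {4}→1  {5}→1  {6}→1
  2 left: {0,4}→1  {4,5}→2  {4,6}→2  {5,6}→2
  3 left: {0,4,5}→3  {0,4,6}→3  {3,5,6}→2  {4,5,6}→6
  4 left: {0,4,5,6}→12  {2,3,5,6}→2  {3,4,5,6}→8
  5 left: {0,3,4,5,6}→20  {1,2,3,5,6}→2  {2,3,4,5,6}→10
  placing 0:u first → 12 extensions
  placing 1:r first → 30 extensions
total linear extensions = 42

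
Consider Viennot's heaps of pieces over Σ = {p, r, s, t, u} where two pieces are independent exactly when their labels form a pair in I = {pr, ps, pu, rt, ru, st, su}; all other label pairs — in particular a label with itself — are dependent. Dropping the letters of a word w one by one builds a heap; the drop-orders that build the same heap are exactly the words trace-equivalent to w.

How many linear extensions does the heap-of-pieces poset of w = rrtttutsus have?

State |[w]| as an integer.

#0=r has no predecessor
#1=r depends on [0:r]
#2=t has no predecessor
#3=t depends on [2:t]
#4=t depends on [3:t]
#5=u depends on [4:t]
#6=t depends on [5:u]
#7=s depends on [1:r]
#8=u depends on [6:t]
#9=s depends on [7:s]
sources: [0:r, 2:t]
N(rest) = Σ N(rest − s) over sources s of rest; N(one piece) = 1:
  size 1 → [8]=1  [9]=1
  size 2 → [6,8]=1  [7,9]=1  [8,9]=2
  size 3 → [1,7,9]=1  [5,6,8]=1  [6,8,9]=3  [7,8,9]=3
  size 4 → [0,1,7,9]=1  [1,7,8,9]=4  [4,5,6,8]=1  [5,6,8,9]=4  [6,7,8,9]=6
  size 5 → [0,1,7,8,9]=5  [1,6,7,8,9]=10  [3,4,5,6,8]=1  [4,5,6,8,9]=5  [5,6,7,8,9]=10
  size 6 → [0,1,6,7,8,9]=15  [1,5,6,7,8,9]=20  [2,3,4,5,6,8]=1  [3,4,5,6,8,9]=6  [4,5,6,7,8,9]=15
  size 7 → [0,1,5,6,7,8,9]=35  [1,4,5,6,7,8,9]=35  [2,3,4,5,6,8,9]=7  [3,4,5,6,7,8,9]=21
  size 8 → [0,1,4,5,6,7,8,9]=70  [1,3,4,5,6,7,8,9]=56  [2,3,4,5,6,7,8,9]=28
  first=0(r) contributes 84
  first=2(t) contributes 126
|[w]| = 210

210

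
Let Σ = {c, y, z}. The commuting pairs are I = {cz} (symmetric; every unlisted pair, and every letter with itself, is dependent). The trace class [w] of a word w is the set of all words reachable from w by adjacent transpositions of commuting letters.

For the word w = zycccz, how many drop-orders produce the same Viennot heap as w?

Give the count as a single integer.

0(z) covers ∅
1(y) covers 0:z
2(c) covers 1:y
3(c) covers 2:c
4(c) covers 3:c
5(z) covers 1:y
floor of heap: 0:z
completions by unplaced set U, small U first (add the entries for U minus each lowest piece of U):
  |U|=1: {4}:1  {5}:1
  |U|=2: {3,4}:1  {4,5}:2
  |U|=3: {2,3,4}:1  {3,4,5}:3
  |U|=4: {2,3,4,5}:4
  start at 0(z): 4

4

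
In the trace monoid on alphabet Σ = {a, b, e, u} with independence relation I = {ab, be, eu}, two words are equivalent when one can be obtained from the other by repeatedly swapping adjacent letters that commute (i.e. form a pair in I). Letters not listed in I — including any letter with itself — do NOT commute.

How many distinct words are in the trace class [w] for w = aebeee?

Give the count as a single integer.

6

0(a) covers ∅
1(e) covers 0:a
2(b) covers ∅
3(e) covers 1:e
4(e) covers 3:e
5(e) covers 4:e
floor of heap: 0:a, 2:b
completions by unplaced set U, small U first (add the entries for U minus each lowest piece of U):
  |U|=1: {2}:1  {5}:1
  |U|=2: {2,5}:2  {4,5}:1
  |U|=3: {2,4,5}:3  {3,4,5}:1
  |U|=4: {1,3,4,5}:1  {2,3,4,5}:4
  start at 0(a): 5
  start at 2(b): 1
sum over floor = 6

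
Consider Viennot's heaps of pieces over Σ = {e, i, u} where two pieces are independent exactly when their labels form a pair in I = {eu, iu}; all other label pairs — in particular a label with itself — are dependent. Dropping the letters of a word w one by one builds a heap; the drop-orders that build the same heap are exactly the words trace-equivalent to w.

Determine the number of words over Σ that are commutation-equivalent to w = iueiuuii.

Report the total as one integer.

56

0(i) covers ∅
1(u) covers ∅
2(e) covers 0:i
3(i) covers 2:e
4(u) covers 1:u
5(u) covers 4:u
6(i) covers 3:i
7(i) covers 6:i
floor of heap: 0:i, 1:u
completions by unplaced set U, small U first (add the entries for U minus each lowest piece of U):
  |U|=1: {5}:1  {7}:1
  |U|=2: {4,5}:1  {5,7}:2  {6,7}:1
  |U|=3: {1,4,5}:1  {3,6,7}:1  {4,5,7}:3  {5,6,7}:3
  |U|=4: {1,4,5,7}:4  {2,3,6,7}:1  {3,5,6,7}:4  {4,5,6,7}:6
  |U|=5: {0,2,3,6,7}:1  {1,4,5,6,7}:10  {2,3,5,6,7}:5  {3,4,5,6,7}:10
  |U|=6: {0,2,3,5,6,7}:6  {1,3,4,5,6,7}:20  {2,3,4,5,6,7}:15
  start at 0(i): 35
  start at 1(u): 21
sum over floor = 56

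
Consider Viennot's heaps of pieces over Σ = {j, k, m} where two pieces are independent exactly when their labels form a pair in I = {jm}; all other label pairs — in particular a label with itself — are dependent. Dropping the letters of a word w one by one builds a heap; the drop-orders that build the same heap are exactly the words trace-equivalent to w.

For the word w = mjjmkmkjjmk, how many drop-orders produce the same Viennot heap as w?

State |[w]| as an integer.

18

0(m) covers ∅
1(j) covers ∅
2(j) covers 1:j
3(m) covers 0:m
4(k) covers 2:j, 3:m
5(m) covers 4:k
6(k) covers 5:m
7(j) covers 6:k
8(j) covers 7:j
9(m) covers 6:k
10(k) covers 8:j, 9:m
floor of heap: 0:m, 1:j
completions by unplaced set U, small U first (add the entries for U minus each lowest piece of U):
  |U|=1: {10}:1
  |U|=2: {8,10}:1  {9,10}:1
  |U|=3: {7,8,10}:1  {8,9,10}:2
  |U|=4: {7,8,9,10}:3
  |U|=5: {6,7,8,9,10}:3
  |U|=6: {5,6,7,8,9,10}:3
  |U|=7: {4,5,6,7,8,9,10}:3
  |U|=8: {2,4,5,6,7,8,9,10}:3  {3,4,5,6,7,8,9,10}:3
  |U|=9: {0,3,4,5,6,7,8,9,10}:3  {1,2,4,5,6,7,8,9,10}:3  {2,3,4,5,6,7,8,9,10}:6
  start at 0(m): 9
  start at 1(j): 9
sum over floor = 18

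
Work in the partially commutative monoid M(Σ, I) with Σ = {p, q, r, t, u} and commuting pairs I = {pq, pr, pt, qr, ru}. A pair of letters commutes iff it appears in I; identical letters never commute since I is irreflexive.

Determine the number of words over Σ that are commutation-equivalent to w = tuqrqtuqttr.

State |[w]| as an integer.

4

#0=t has no predecessor
#1=u depends on [0:t]
#2=q depends on [1:u]
#3=r depends on [0:t]
#4=q depends on [2:q]
#5=t depends on [3:r, 4:q]
#6=u depends on [5:t]
#7=q depends on [6:u]
#8=t depends on [7:q]
#9=t depends on [8:t]
#10=r depends on [9:t]
sources: [0:t]
N(rest) = Σ N(rest − s) over sources s of rest; N(one piece) = 1:
  size 1 → [10]=1
  size 2 → [9,10]=1
  size 3 → [8,9,10]=1
  size 4 → [7,8,9,10]=1
  size 5 → [6,7,8,9,10]=1
  size 6 → [5,6,7,8,9,10]=1
  size 7 → [3,5,6,7,8,9,10]=1  [4,5,6,7,8,9,10]=1
  size 8 → [2,4,5,6,7,8,9,10]=1  [3,4,5,6,7,8,9,10]=2
  size 9 → [1,2,4,5,6,7,8,9,10]=1  [2,3,4,5,6,7,8,9,10]=3
  first=0(t) contributes 4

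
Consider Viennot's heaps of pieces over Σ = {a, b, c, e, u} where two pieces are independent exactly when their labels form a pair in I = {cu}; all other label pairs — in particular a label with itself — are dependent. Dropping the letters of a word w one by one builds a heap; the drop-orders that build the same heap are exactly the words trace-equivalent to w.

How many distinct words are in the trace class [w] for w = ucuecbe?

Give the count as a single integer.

3

0(u) covers ∅
1(c) covers ∅
2(u) covers 0:u
3(e) covers 1:c, 2:u
4(c) covers 3:e
5(b) covers 4:c
6(e) covers 5:b
floor of heap: 0:u, 1:c
completions by unplaced set U, small U first (add the entries for U minus each lowest piece of U):
  |U|=1: {6}:1
  |U|=2: {5,6}:1
  |U|=3: {4,5,6}:1
  |U|=4: {3,4,5,6}:1
  |U|=5: {1,3,4,5,6}:1  {2,3,4,5,6}:1
  start at 0(u): 2
  start at 1(c): 1
sum over floor = 3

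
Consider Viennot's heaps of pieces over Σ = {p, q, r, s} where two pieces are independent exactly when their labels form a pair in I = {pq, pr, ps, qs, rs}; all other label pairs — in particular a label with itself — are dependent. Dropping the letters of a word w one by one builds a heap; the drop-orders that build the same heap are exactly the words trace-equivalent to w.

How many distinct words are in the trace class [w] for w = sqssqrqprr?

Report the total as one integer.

840

#0=s has no predecessor
#1=q has no predecessor
#2=s depends on [0:s]
#3=s depends on [2:s]
#4=q depends on [1:q]
#5=r depends on [4:q]
#6=q depends on [5:r]
#7=p has no predecessor
#8=r depends on [6:q]
#9=r depends on [8:r]
sources: [0:s, 1:q, 7:p]
N(rest) = Σ N(rest − s) over sources s of rest; N(one piece) = 1:
  size 1 → [3]=1  [7]=1  [9]=1
  size 2 → [2,3]=1  [3,7]=2  [3,9]=2  [7,9]=2  [8,9]=1
  size 3 → [0,2,3]=1  [2,3,7]=3  [2,3,9]=3  [3,7,9]=6  [3,8,9]=3  [6,8,9]=1  [7,8,9]=3
  size 4 → [0,2,3,7]=4  [0,2,3,9]=4  [2,3,7,9]=12  [2,3,8,9]=6  [3,6,8,9]=4  [3,7,8,9]=12  [5,6,8,9]=1  [6,7,8,9]=4
  size 5 → [0,2,3,7,9]=20  [0,2,3,8,9]=10  [2,3,6,8,9]=10  [2,3,7,8,9]=30  [3,5,6,8,9]=5  [3,6,7,8,9]=20  [4,5,6,8,9]=1  [5,6,7,8,9]=5
  size 6 → [0,2,3,6,8,9]=20  [0,2,3,7,8,9]=60  [1,4,5,6,8,9]=1  [2,3,5,6,8,9]=15  [2,3,6,7,8,9]=60  [3,4,5,6,8,9]=6  [3,5,6,7,8,9]=30  [4,5,6,7,8,9]=6
  size 7 → [0,2,3,5,6,8,9]=35  [0,2,3,6,7,8,9]=140  [1,3,4,5,6,8,9]=7  [1,4,5,6,7,8,9]=7  [2,3,4,5,6,8,9]=21  [2,3,5,6,7,8,9]=105  [3,4,5,6,7,8,9]=42
  size 8 → [0,2,3,4,5,6,8,9]=56  [0,2,3,5,6,7,8,9]=280  [1,2,3,4,5,6,8,9]=28  [1,3,4,5,6,7,8,9]=56  [2,3,4,5,6,7,8,9]=168
  first=0(s) contributes 252
  first=1(q) contributes 504
  first=7(p) contributes 84
|[w]| = 840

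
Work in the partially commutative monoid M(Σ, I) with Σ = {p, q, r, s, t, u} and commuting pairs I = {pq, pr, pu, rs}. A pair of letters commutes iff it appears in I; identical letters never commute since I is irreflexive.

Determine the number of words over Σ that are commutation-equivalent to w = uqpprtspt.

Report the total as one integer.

drop 0:u onto floor
drop 1:q onto {0:u}
drop 2:p onto floor
drop 3:p onto {2:p}
drop 4:r onto {1:q}
drop 5:t onto {3:p, 4:r}
drop 6:s onto {5:t}
drop 7:p onto {6:s}
drop 8:t onto {7:p}
ground layer = {0:u, 2:p}
drop-orders for the pieces not yet dropped (sum over which currently-grounded one goes next):
  1 to go: {8} 1
  2 to go: {7,8} 1
  3 to go: {6,7,8} 1
  4 to go: {5,6,7,8} 1
  5 to go: {3,5,6,7,8} 1  {4,5,6,7,8} 1
  6 to go: {1,4,5,6,7,8} 1  {2,3,5,6,7,8} 1  {3,4,5,6,7,8} 2
  7 to go: {0,1,4,5,6,7,8} 1  {1,3,4,5,6,7,8} 3  {2,3,4,5,6,7,8} 3
  if 0:u drops first: 6 orders
  if 2:p drops first: 4 orders
heap linearizations: 10

10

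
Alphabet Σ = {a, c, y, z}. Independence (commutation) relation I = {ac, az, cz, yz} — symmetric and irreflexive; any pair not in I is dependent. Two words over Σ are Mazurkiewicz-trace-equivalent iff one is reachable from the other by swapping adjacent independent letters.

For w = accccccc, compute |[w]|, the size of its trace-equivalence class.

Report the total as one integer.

piece 0:a — minimal
piece 1:c — minimal
piece 2:c rests on {1:c}
piece 3:c rests on {2:c}
piece 4:c rests on {3:c}
piece 5:c rests on {4:c}
piece 6:c rests on {5:c}
piece 7:c rests on {6:c}
minimal pieces: {0:a, 1:c}
ways to finish when only these pieces remain (= sum over removing one remaining piece with nothing left below it):
  1 left: {0}→1  {7}→1
  2 left: {0,7}→2  {6,7}→1
  3 left: {0,6,7}→3  {5,6,7}→1
  4 left: {0,5,6,7}→4  {4,5,6,7}→1
  5 left: {0,4,5,6,7}→5  {3,4,5,6,7}→1
  6 left: {0,3,4,5,6,7}→6  {2,3,4,5,6,7}→1
  placing 0:a first → 1 extensions
  placing 1:c first → 7 extensions
total linear extensions = 8

8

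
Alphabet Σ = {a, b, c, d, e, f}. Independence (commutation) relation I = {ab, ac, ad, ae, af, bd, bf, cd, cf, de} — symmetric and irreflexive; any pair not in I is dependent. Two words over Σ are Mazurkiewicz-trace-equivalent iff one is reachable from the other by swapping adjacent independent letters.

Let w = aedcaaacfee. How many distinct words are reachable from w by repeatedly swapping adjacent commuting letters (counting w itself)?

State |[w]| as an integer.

2970

drop 0:a onto floor
drop 1:e onto floor
drop 2:d onto floor
drop 3:c onto {1:e}
drop 4:a onto {0:a}
drop 5:a onto {4:a}
drop 6:a onto {5:a}
drop 7:c onto {3:c}
drop 8:f onto {1:e, 2:d}
drop 9:e onto {7:c, 8:f}
drop 10:e onto {9:e}
ground layer = {0:a, 1:e, 2:d}
drop-orders for the pieces not yet dropped (sum over which currently-grounded one goes next):
  1 to go: {6} 1  {10} 1
  2 to go: {5,6} 1  {6,10} 2  {9,10} 1
  3 to go: {4,5,6} 1  {5,6,10} 3  {6,9,10} 3  {7,9,10} 1  {8,9,10} 1
  4 to go: {0,4,5,6} 1  {2,8,9,10} 1  {3,7,9,10} 1  {4,5,6,10} 4  {5,6,9,10} 6  {6,7,9,10} 4  {6,8,9,10} 4  {7,8,9,10} 2
  5 to go: {0,4,5,6,10} 5  {2,6,8,9,10} 5  {2,7,8,9,10} 3  {3,6,7,9,10} 5  {3,7,8,9,10} 3  {4,5,6,9,10} 10  {5,6,7,9,10} 10  {5,6,8,9,10} 10  {6,7,8,9,10} 10
  6 to go: {0,4,5,6,9,10} 15  {1,3,7,8,9,10} 3  {2,3,7,8,9,10} 6  {2,5,6,8,9,10} 15  {2,6,7,8,9,10} 18  {3,5,6,7,9,10} 15  {3,6,7,8,9,10} 18  {4,5,6,7,9,10} 20  {4,5,6,8,9,10} 20  {5,6,7,8,9,10} 30
  7 to go: {0,4,5,6,7,9,10} 35  {0,4,5,6,8,9,10} 35  {1,2,3,7,8,9,10} 9  {1,3,6,7,8,9,10} 21  {2,3,6,7,8,9,10} 42  {2,4,5,6,8,9,10} 35  {2,5,6,7,8,9,10} 63  {3,4,5,6,7,9,10} 35  {3,5,6,7,8,9,10} 63  {4,5,6,7,8,9,10} 70
  8 to go: {0,2,4,5,6,8,9,10} 70  {0,3,4,5,6,7,9,10} 70  {0,4,5,6,7,8,9,10} 140  {1,2,3,6,7,8,9,10} 72  {1,3,5,6,7,8,9,10} 84  {2,3,5,6,7,8,9,10} 168  {2,4,5,6,7,8,9,10} 168  {3,4,5,6,7,8,9,10} 168
  9 to go: {0,2,4,5,6,7,8,9,10} 378  {0,3,4,5,6,7,8,9,10} 378  {1,2,3,5,6,7,8,9,10} 324  {1,3,4,5,6,7,8,9,10} 252  {2,3,4,5,6,7,8,9,10} 504
  if 0:a drops first: 1080 orders
  if 1:e drops first: 1260 orders
  if 2:d drops first: 630 orders
heap linearizations: 2970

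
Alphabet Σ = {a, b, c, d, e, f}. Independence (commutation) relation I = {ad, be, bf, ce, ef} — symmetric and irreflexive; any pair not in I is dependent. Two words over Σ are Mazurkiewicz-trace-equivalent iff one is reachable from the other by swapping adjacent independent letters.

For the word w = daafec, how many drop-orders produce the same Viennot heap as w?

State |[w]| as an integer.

9

0(d) covers ∅
1(a) covers ∅
2(a) covers 1:a
3(f) covers 0:d, 2:a
4(e) covers 0:d, 2:a
5(c) covers 3:f
floor of heap: 0:d, 1:a
completions by unplaced set U, small U first (add the entries for U minus each lowest piece of U):
  |U|=1: {4}:1  {5}:1
  |U|=2: {3,5}:1  {4,5}:2
  |U|=3: {3,4,5}:3
  |U|=4: {0,3,4,5}:3  {2,3,4,5}:3
  start at 0(d): 3
  start at 1(a): 6
sum over floor = 9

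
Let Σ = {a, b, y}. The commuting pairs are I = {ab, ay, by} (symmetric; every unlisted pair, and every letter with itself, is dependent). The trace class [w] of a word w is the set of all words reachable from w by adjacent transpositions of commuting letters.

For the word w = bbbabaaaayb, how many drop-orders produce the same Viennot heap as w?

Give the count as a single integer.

2772

0(b) covers ∅
1(b) covers 0:b
2(b) covers 1:b
3(a) covers ∅
4(b) covers 2:b
5(a) covers 3:a
6(a) covers 5:a
7(a) covers 6:a
8(a) covers 7:a
9(y) covers ∅
10(b) covers 4:b
floor of heap: 0:b, 3:a, 9:y
completions by unplaced set U, small U first (add the entries for U minus each lowest piece of U):
  |U|=1: {8}:1  {9}:1  {10}:1
  |U|=2: {4,10}:1  {7,8}:1  {8,9}:2  {8,10}:2  {9,10}:2
  |U|=3: {2,4,10}:1  {4,8,10}:3  {4,9,10}:3  {6,7,8}:1  {7,8,9}:3  {7,8,10}:3  {8,9,10}:6
  |U|=4: {1,2,4,10}:1  {2,4,8,10}:4  {2,4,9,10}:4  {4,7,8,10}:6  {4,8,9,10}:12  {5,6,7,8}:1  {6,7,8,9}:4  {6,7,8,10}:4  {7,8,9,10}:12
  |U|=5: {0,1,2,4,10}:1  {1,2,4,8,10}:5  {1,2,4,9,10}:5  {2,4,7,8,10}:10  {2,4,8,9,10}:20  {3,5,6,7,8}:1  {4,6,7,8,10}:10  {4,7,8,9,10}:30  {5,6,7,8,9}:5  {5,6,7,8,10}:5  {6,7,8,9,10}:20
  |U|=6: {0,1,2,4,8,10}:6  {0,1,2,4,9,10}:6  {1,2,4,7,8,10}:15  {1,2,4,8,9,10}:30  {2,4,6,7,8,10}:20  {2,4,7,8,9,10}:60  {3,5,6,7,8,9}:6  {3,5,6,7,8,10}:6  {4,5,6,7,8,10}:15  {4,6,7,8,9,10}:60  {5,6,7,8,9,10}:30
  |U|=7: {0,1,2,4,7,8,10}:21  {0,1,2,4,8,9,10}:42  {1,2,4,6,7,8,10}:35  {1,2,4,7,8,9,10}:105  {2,4,5,6,7,8,10}:35  {2,4,6,7,8,9,10}:140  {3,4,5,6,7,8,10}:21  {3,5,6,7,8,9,10}:42  {4,5,6,7,8,9,10}:105
  |U|=8: {0,1,2,4,6,7,8,10}:56  {0,1,2,4,7,8,9,10}:168  {1,2,4,5,6,7,8,10}:70  {1,2,4,6,7,8,9,10}:280  {2,3,4,5,6,7,8,10}:56  {2,4,5,6,7,8,9,10}:280  {3,4,5,6,7,8,9,10}:168
  |U|=9: {0,1,2,4,5,6,7,8,10}:126  {0,1,2,4,6,7,8,9,10}:504  {1,2,3,4,5,6,7,8,10}:126  {1,2,4,5,6,7,8,9,10}:630  {2,3,4,5,6,7,8,9,10}:504
  start at 0(b): 1260
  start at 3(a): 1260
  start at 9(y): 252
sum over floor = 2772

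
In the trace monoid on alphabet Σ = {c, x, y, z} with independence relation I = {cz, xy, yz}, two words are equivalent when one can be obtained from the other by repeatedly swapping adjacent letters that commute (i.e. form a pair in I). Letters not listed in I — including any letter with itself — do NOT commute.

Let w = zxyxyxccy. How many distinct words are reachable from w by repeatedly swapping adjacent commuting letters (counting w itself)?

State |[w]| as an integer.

piece 0:z — minimal
piece 1:x rests on {0:z}
piece 2:y — minimal
piece 3:x rests on {1:x}
piece 4:y rests on {2:y}
piece 5:x rests on {3:x}
piece 6:c rests on {4:y, 5:x}
piece 7:c rests on {6:c}
piece 8:y rests on {7:c}
minimal pieces: {0:z, 2:y}
ways to finish when only these pieces remain (= sum over removing one remaining piece with nothing left below it):
  1 left: {8}→1
  2 left: {7,8}→1
  3 left: {6,7,8}→1
  4 left: {4,6,7,8}→1  {5,6,7,8}→1
  5 left: {2,4,6,7,8}→1  {3,5,6,7,8}→1  {4,5,6,7,8}→2
  6 left: {1,3,5,6,7,8}→1  {2,4,5,6,7,8}→3  {3,4,5,6,7,8}→3
  7 left: {0,1,3,5,6,7,8}→1  {1,3,4,5,6,7,8}→4  {2,3,4,5,6,7,8}→6
  placing 0:z first → 10 extensions
  placing 2:y first → 5 extensions
total linear extensions = 15

15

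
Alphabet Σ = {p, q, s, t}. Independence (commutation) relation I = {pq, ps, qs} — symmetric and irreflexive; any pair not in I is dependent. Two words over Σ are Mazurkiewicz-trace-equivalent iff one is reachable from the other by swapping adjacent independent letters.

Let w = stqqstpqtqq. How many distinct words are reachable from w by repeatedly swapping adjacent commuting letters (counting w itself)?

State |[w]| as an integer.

0(s) covers ∅
1(t) covers 0:s
2(q) covers 1:t
3(q) covers 2:q
4(s) covers 1:t
5(t) covers 3:q, 4:s
6(p) covers 5:t
7(q) covers 5:t
8(t) covers 6:p, 7:q
9(q) covers 8:t
10(q) covers 9:q
floor of heap: 0:s
completions by unplaced set U, small U first (add the entries for U minus each lowest piece of U):
  |U|=1: {10}:1
  |U|=2: {9,10}:1
  |U|=3: {8,9,10}:1
  |U|=4: {6,8,9,10}:1  {7,8,9,10}:1
  |U|=5: {6,7,8,9,10}:2
  |U|=6: {5,6,7,8,9,10}:2
  |U|=7: {3,5,6,7,8,9,10}:2  {4,5,6,7,8,9,10}:2
  |U|=8: {2,3,5,6,7,8,9,10}:2  {3,4,5,6,7,8,9,10}:4
  |U|=9: {2,3,4,5,6,7,8,9,10}:6
  start at 0(s): 6

6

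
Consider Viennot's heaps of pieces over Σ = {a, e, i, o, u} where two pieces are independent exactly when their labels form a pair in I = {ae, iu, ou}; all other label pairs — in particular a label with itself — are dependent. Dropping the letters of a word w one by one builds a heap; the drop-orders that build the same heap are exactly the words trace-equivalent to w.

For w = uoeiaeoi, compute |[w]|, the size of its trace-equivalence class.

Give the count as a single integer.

drop 0:u onto floor
drop 1:o onto floor
drop 2:e onto {0:u, 1:o}
drop 3:i onto {2:e}
drop 4:a onto {3:i}
drop 5:e onto {3:i}
drop 6:o onto {4:a, 5:e}
drop 7:i onto {6:o}
ground layer = {0:u, 1:o}
drop-orders for the pieces not yet dropped (sum over which currently-grounded one goes next):
  1 to go: {7} 1
  2 to go: {6,7} 1
  3 to go: {4,6,7} 1  {5,6,7} 1
  4 to go: {4,5,6,7} 2
  5 to go: {3,4,5,6,7} 2
  6 to go: {2,3,4,5,6,7} 2
  if 0:u drops first: 2 orders
  if 1:o drops first: 2 orders
heap linearizations: 4

4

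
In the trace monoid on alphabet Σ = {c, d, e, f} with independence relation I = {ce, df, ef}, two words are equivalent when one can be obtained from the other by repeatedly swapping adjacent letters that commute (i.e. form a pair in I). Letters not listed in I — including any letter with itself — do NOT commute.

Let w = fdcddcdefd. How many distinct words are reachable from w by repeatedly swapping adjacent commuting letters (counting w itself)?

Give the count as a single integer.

drop 0:f onto floor
drop 1:d onto floor
drop 2:c onto {0:f, 1:d}
drop 3:d onto {2:c}
drop 4:d onto {3:d}
drop 5:c onto {4:d}
drop 6:d onto {5:c}
drop 7:e onto {6:d}
drop 8:f onto {5:c}
drop 9:d onto {7:e}
ground layer = {0:f, 1:d}
drop-orders for the pieces not yet dropped (sum over which currently-grounded one goes next):
  1 to go: {8} 1  {9} 1
  2 to go: {7,9} 1  {8,9} 2
  3 to go: {6,7,9} 1  {7,8,9} 3
  4 to go: {6,7,8,9} 4
  5 to go: {5,6,7,8,9} 4
  6 to go: {4,5,6,7,8,9} 4
  7 to go: {3,4,5,6,7,8,9} 4
  8 to go: {2,3,4,5,6,7,8,9} 4
  if 0:f drops first: 4 orders
  if 1:d drops first: 4 orders
heap linearizations: 8

8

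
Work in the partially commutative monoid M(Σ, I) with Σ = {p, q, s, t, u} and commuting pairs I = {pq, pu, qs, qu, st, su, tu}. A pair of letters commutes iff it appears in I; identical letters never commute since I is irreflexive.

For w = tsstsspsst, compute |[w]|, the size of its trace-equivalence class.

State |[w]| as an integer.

45

0(t) covers ∅
1(s) covers ∅
2(s) covers 1:s
3(t) covers 0:t
4(s) covers 2:s
5(s) covers 4:s
6(p) covers 3:t, 5:s
7(s) covers 6:p
8(s) covers 7:s
9(t) covers 6:p
floor of heap: 0:t, 1:s
completions by unplaced set U, small U first (add the entries for U minus each lowest piece of U):
  |U|=1: {8}:1  {9}:1
  |U|=2: {7,8}:1  {8,9}:2
  |U|=3: {7,8,9}:3
  |U|=4: {6,7,8,9}:3
  |U|=5: {3,6,7,8,9}:3  {5,6,7,8,9}:3
  |U|=6: {0,3,6,7,8,9}:3  {3,5,6,7,8,9}:6  {4,5,6,7,8,9}:3
  |U|=7: {0,3,5,6,7,8,9}:9  {2,4,5,6,7,8,9}:3  {3,4,5,6,7,8,9}:9
  |U|=8: {0,3,4,5,6,7,8,9}:18  {1,2,4,5,6,7,8,9}:3  {2,3,4,5,6,7,8,9}:12
  start at 0(t): 15
  start at 1(s): 30
sum over floor = 45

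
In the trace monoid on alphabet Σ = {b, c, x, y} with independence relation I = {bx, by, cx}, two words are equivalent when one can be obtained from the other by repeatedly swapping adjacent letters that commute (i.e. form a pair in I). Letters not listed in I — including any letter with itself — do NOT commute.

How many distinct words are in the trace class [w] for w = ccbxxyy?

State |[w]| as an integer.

22

drop 0:c onto floor
drop 1:c onto {0:c}
drop 2:b onto {1:c}
drop 3:x onto floor
drop 4:x onto {3:x}
drop 5:y onto {1:c, 4:x}
drop 6:y onto {5:y}
ground layer = {0:c, 3:x}
drop-orders for the pieces not yet dropped (sum over which currently-grounded one goes next):
  1 to go: {2} 1  {6} 1
  2 to go: {2,6} 2  {5,6} 1
  3 to go: {2,5,6} 3  {4,5,6} 1
  4 to go: {1,2,5,6} 3  {2,4,5,6} 4  {3,4,5,6} 1
  5 to go: {0,1,2,5,6} 3  {1,2,4,5,6} 7  {2,3,4,5,6} 5
  if 0:c drops first: 12 orders
  if 3:x drops first: 10 orders
heap linearizations: 22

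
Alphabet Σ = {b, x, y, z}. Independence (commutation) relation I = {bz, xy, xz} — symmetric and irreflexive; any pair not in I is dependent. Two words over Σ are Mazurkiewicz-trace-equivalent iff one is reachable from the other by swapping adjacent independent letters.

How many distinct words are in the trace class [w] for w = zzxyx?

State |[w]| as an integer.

piece 0:z — minimal
piece 1:z rests on {0:z}
piece 2:x — minimal
piece 3:y rests on {1:z}
piece 4:x rests on {2:x}
minimal pieces: {0:z, 2:x}
ways to finish when only these pieces remain (= sum over removing one remaining piece with nothing left below it):
  1 left: {3}→1  {4}→1
  2 left: {1,3}→1  {2,4}→1  {3,4}→2
  3 left: {0,1,3}→1  {1,3,4}→3  {2,3,4}→3
  placing 0:z first → 6 extensions
  placing 2:x first → 4 extensions
total linear extensions = 10

10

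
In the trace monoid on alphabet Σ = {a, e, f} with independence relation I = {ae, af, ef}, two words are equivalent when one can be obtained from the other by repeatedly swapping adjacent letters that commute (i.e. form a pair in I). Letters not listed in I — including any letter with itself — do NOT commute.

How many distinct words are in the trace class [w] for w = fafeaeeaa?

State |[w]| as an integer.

0(f) covers ∅
1(a) covers ∅
2(f) covers 0:f
3(e) covers ∅
4(a) covers 1:a
5(e) covers 3:e
6(e) covers 5:e
7(a) covers 4:a
8(a) covers 7:a
floor of heap: 0:f, 1:a, 3:e
completions by unplaced set U, small U first (add the entries for U minus each lowest piece of U):
  |U|=1: {2}:1  {6}:1  {8}:1
  |U|=2: {0,2}:1  {2,6}:2  {2,8}:2  {5,6}:1  {6,8}:2  {7,8}:1
  |U|=3: {0,2,6}:3  {0,2,8}:3  {2,5,6}:3  {2,6,8}:6  {2,7,8}:3  {3,5,6}:1  {4,7,8}:1  {5,6,8}:3  {6,7,8}:3
  |U|=4: {0,2,5,6}:6  {0,2,6,8}:12  {0,2,7,8}:6  {1,4,7,8}:1  {2,3,5,6}:4  {2,4,7,8}:4  {2,5,6,8}:12  {2,6,7,8}:12  {3,5,6,8}:4  {4,6,7,8}:4  {5,6,7,8}:6
  |U|=5: {0,2,3,5,6}:10  {0,2,4,7,8}:10  {0,2,5,6,8}:30  {0,2,6,7,8}:30  {1,2,4,7,8}:5  {1,4,6,7,8}:5  {2,3,5,6,8}:20  {2,4,6,7,8}:20  {2,5,6,7,8}:30  {3,5,6,7,8}:10  {4,5,6,7,8}:10
  |U|=6: {0,1,2,4,7,8}:15  {0,2,3,5,6,8}:60  {0,2,4,6,7,8}:60  {0,2,5,6,7,8}:90  {1,2,4,6,7,8}:30  {1,4,5,6,7,8}:15  {2,3,5,6,7,8}:60  {2,4,5,6,7,8}:60  {3,4,5,6,7,8}:20
  |U|=7: {0,1,2,4,6,7,8}:105  {0,2,3,5,6,7,8}:210  {0,2,4,5,6,7,8}:210  {1,2,4,5,6,7,8}:105  {1,3,4,5,6,7,8}:35  {2,3,4,5,6,7,8}:140
  start at 0(f): 280
  start at 1(a): 560
  start at 3(e): 420
sum over floor = 1260

1260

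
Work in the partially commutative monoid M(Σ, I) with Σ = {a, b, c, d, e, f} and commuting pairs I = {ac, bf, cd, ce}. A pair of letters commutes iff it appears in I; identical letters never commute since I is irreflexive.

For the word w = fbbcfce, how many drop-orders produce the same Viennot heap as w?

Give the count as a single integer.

piece 0:f — minimal
piece 1:b — minimal
piece 2:b rests on {1:b}
piece 3:c rests on {0:f, 2:b}
piece 4:f rests on {3:c}
piece 5:c rests on {4:f}
piece 6:e rests on {4:f}
minimal pieces: {0:f, 1:b}
ways to finish when only these pieces remain (= sum over removing one remaining piece with nothing left below it):
  1 left: {5}→1  {6}→1
  2 left: {5,6}→2
  3 left: {4,5,6}→2
  4 left: {3,4,5,6}→2
  5 left: {0,3,4,5,6}→2  {2,3,4,5,6}→2
  placing 0:f first → 2 extensions
  placing 1:b first → 4 extensions
total linear extensions = 6

6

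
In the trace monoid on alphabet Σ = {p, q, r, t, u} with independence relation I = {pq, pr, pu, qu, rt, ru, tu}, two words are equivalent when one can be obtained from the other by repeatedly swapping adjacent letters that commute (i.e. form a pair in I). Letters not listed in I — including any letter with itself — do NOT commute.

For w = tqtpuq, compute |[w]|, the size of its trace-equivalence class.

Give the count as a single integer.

12

piece 0:t — minimal
piece 1:q rests on {0:t}
piece 2:t rests on {1:q}
piece 3:p rests on {2:t}
piece 4:u — minimal
piece 5:q rests on {2:t}
minimal pieces: {0:t, 4:u}
ways to finish when only these pieces remain (= sum over removing one remaining piece with nothing left below it):
  1 left: {3}→1  {4}→1  {5}→1
  2 left: {3,4}→2  {3,5}→2  {4,5}→2
  3 left: {2,3,5}→2  {3,4,5}→6
  4 left: {1,2,3,5}→2  {2,3,4,5}→8
  placing 0:t first → 10 extensions
  placing 4:u first → 2 extensions
total linear extensions = 12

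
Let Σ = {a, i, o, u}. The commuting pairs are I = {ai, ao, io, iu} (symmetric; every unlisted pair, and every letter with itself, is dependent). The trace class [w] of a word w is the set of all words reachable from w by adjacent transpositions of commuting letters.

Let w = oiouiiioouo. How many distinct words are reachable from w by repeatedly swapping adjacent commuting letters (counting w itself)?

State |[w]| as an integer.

0(o) covers ∅
1(i) covers ∅
2(o) covers 0:o
3(u) covers 2:o
4(i) covers 1:i
5(i) covers 4:i
6(i) covers 5:i
7(o) covers 3:u
8(o) covers 7:o
9(u) covers 8:o
10(o) covers 9:u
floor of heap: 0:o, 1:i
completions by unplaced set U, small U first (add the entries for U minus each lowest piece of U):
  |U|=1: {6}:1  {10}:1
  |U|=2: {5,6}:1  {6,10}:2  {9,10}:1
  |U|=3: {4,5,6}:1  {5,6,10}:3  {6,9,10}:3  {8,9,10}:1
  |U|=4: {1,4,5,6}:1  {4,5,6,10}:4  {5,6,9,10}:6  {6,8,9,10}:4  {7,8,9,10}:1
  |U|=5: {1,4,5,6,10}:5  {3,7,8,9,10}:1  {4,5,6,9,10}:10  {5,6,8,9,10}:10  {6,7,8,9,10}:5
  |U|=6: {1,4,5,6,9,10}:15  {2,3,7,8,9,10}:1  {3,6,7,8,9,10}:6  {4,5,6,8,9,10}:20  {5,6,7,8,9,10}:15
  |U|=7: {0,2,3,7,8,9,10}:1  {1,4,5,6,8,9,10}:35  {2,3,6,7,8,9,10}:7  {3,5,6,7,8,9,10}:21  {4,5,6,7,8,9,10}:35
  |U|=8: {0,2,3,6,7,8,9,10}:8  {1,4,5,6,7,8,9,10}:70  {2,3,5,6,7,8,9,10}:28  {3,4,5,6,7,8,9,10}:56
  |U|=9: {0,2,3,5,6,7,8,9,10}:36  {1,3,4,5,6,7,8,9,10}:126  {2,3,4,5,6,7,8,9,10}:84
  start at 0(o): 210
  start at 1(i): 120
sum over floor = 330

330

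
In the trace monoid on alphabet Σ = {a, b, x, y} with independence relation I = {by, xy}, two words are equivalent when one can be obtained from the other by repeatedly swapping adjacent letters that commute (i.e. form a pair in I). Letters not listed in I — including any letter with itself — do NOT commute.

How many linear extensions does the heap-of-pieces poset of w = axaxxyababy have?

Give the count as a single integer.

6

0(a) covers ∅
1(x) covers 0:a
2(a) covers 1:x
3(x) covers 2:a
4(x) covers 3:x
5(y) covers 2:a
6(a) covers 4:x, 5:y
7(b) covers 6:a
8(a) covers 7:b
9(b) covers 8:a
10(y) covers 8:a
floor of heap: 0:a
completions by unplaced set U, small U first (add the entries for U minus each lowest piece of U):
  |U|=1: {9}:1  {10}:1
  |U|=2: {9,10}:2
  |U|=3: {8,9,10}:2
  |U|=4: {7,8,9,10}:2
  |U|=5: {6,7,8,9,10}:2
  |U|=6: {4,6,7,8,9,10}:2  {5,6,7,8,9,10}:2
  |U|=7: {3,4,6,7,8,9,10}:2  {4,5,6,7,8,9,10}:4
  |U|=8: {3,4,5,6,7,8,9,10}:6
  |U|=9: {2,3,4,5,6,7,8,9,10}:6
  start at 0(a): 6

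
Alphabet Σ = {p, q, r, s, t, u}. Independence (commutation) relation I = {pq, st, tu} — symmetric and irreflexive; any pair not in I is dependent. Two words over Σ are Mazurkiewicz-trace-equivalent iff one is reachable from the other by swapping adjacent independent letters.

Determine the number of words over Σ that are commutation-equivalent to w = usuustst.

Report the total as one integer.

28

drop 0:u onto floor
drop 1:s onto {0:u}
drop 2:u onto {1:s}
drop 3:u onto {2:u}
drop 4:s onto {3:u}
drop 5:t onto floor
drop 6:s onto {4:s}
drop 7:t onto {5:t}
ground layer = {0:u, 5:t}
drop-orders for the pieces not yet dropped (sum over which currently-grounded one goes next):
  1 to go: {6} 1  {7} 1
  2 to go: {4,6} 1  {5,7} 1  {6,7} 2
  3 to go: {3,4,6} 1  {4,6,7} 3  {5,6,7} 3
  4 to go: {2,3,4,6} 1  {3,4,6,7} 4  {4,5,6,7} 6
  5 to go: {1,2,3,4,6} 1  {2,3,4,6,7} 5  {3,4,5,6,7} 10
  6 to go: {0,1,2,3,4,6} 1  {1,2,3,4,6,7} 6  {2,3,4,5,6,7} 15
  if 0:u drops first: 21 orders
  if 5:t drops first: 7 orders
heap linearizations: 28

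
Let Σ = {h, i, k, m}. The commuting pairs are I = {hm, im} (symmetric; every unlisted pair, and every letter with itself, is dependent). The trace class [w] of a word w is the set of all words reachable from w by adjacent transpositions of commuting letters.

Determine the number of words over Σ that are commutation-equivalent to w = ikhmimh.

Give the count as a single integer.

10

piece 0:i — minimal
piece 1:k rests on {0:i}
piece 2:h rests on {1:k}
piece 3:m rests on {1:k}
piece 4:i rests on {2:h}
piece 5:m rests on {3:m}
piece 6:h rests on {4:i}
minimal pieces: {0:i}
ways to finish when only these pieces remain (= sum over removing one remaining piece with nothing left below it):
  1 left: {5}→1  {6}→1
  2 left: {3,5}→1  {4,6}→1  {5,6}→2
  3 left: {2,4,6}→1  {3,5,6}→3  {4,5,6}→3
  4 left: {2,4,5,6}→4  {3,4,5,6}→6
  5 left: {2,3,4,5,6}→10
  placing 0:i first → 10 extensions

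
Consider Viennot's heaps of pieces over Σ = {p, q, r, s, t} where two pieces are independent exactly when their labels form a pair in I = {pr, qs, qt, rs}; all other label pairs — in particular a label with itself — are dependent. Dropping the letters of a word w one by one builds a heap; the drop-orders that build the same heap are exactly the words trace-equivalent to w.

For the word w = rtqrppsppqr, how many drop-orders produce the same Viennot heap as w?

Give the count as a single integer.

12

0(r) covers ∅
1(t) covers 0:r
2(q) covers 0:r
3(r) covers 1:t, 2:q
4(p) covers 1:t, 2:q
5(p) covers 4:p
6(s) covers 5:p
7(p) covers 6:s
8(p) covers 7:p
9(q) covers 3:r, 8:p
10(r) covers 9:q
floor of heap: 0:r
completions by unplaced set U, small U first (add the entries for U minus each lowest piece of U):
  |U|=1: {10}:1
  |U|=2: {9,10}:1
  |U|=3: {3,9,10}:1  {8,9,10}:1
  |U|=4: {3,8,9,10}:2  {7,8,9,10}:1
  |U|=5: {3,7,8,9,10}:3  {6,7,8,9,10}:1
  |U|=6: {3,6,7,8,9,10}:4  {5,6,7,8,9,10}:1
  |U|=7: {3,5,6,7,8,9,10}:5  {4,5,6,7,8,9,10}:1
  |U|=8: {3,4,5,6,7,8,9,10}:6
  |U|=9: {1,3,4,5,6,7,8,9,10}:6  {2,3,4,5,6,7,8,9,10}:6
  start at 0(r): 12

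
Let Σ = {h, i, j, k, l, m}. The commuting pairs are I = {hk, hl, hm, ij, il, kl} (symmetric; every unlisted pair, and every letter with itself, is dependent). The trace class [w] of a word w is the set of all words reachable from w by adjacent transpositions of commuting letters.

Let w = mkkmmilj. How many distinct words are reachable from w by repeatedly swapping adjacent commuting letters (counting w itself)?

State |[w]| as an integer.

3

0(m) covers ∅
1(k) covers 0:m
2(k) covers 1:k
3(m) covers 2:k
4(m) covers 3:m
5(i) covers 4:m
6(l) covers 4:m
7(j) covers 6:l
floor of heap: 0:m
completions by unplaced set U, small U first (add the entries for U minus each lowest piece of U):
  |U|=1: {5}:1  {7}:1
  |U|=2: {5,7}:2  {6,7}:1
  |U|=3: {5,6,7}:3
  |U|=4: {4,5,6,7}:3
  |U|=5: {3,4,5,6,7}:3
  |U|=6: {2,3,4,5,6,7}:3
  start at 0(m): 3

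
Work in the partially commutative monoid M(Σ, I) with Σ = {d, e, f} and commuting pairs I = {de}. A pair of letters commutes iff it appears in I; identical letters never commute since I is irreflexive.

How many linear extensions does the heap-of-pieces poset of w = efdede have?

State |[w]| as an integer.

6

#0=e has no predecessor
#1=f depends on [0:e]
#2=d depends on [1:f]
#3=e depends on [1:f]
#4=d depends on [2:d]
#5=e depends on [3:e]
sources: [0:e]
N(rest) = Σ N(rest − s) over sources s of rest; N(one piece) = 1:
  size 1 → [4]=1  [5]=1
  size 2 → [2,4]=1  [3,5]=1  [4,5]=2
  size 3 → [2,4,5]=3  [3,4,5]=3
  size 4 → [2,3,4,5]=6
  first=0(e) contributes 6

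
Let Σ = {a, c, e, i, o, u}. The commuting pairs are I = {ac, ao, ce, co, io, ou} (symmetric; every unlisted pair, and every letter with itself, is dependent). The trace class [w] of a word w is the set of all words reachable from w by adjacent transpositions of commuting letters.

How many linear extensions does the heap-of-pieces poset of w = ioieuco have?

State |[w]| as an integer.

9

piece 0:i — minimal
piece 1:o — minimal
piece 2:i rests on {0:i}
piece 3:e rests on {1:o, 2:i}
piece 4:u rests on {3:e}
piece 5:c rests on {4:u}
piece 6:o rests on {3:e}
minimal pieces: {0:i, 1:o}
ways to finish when only these pieces remain (= sum over removing one remaining piece with nothing left below it):
  1 left: {5}→1  {6}→1
  2 left: {4,5}→1  {5,6}→2
  3 left: {4,5,6}→3
  4 left: {3,4,5,6}→3
  5 left: {1,3,4,5,6}→3  {2,3,4,5,6}→3
  placing 0:i first → 6 extensions
  placing 1:o first → 3 extensions
total linear extensions = 9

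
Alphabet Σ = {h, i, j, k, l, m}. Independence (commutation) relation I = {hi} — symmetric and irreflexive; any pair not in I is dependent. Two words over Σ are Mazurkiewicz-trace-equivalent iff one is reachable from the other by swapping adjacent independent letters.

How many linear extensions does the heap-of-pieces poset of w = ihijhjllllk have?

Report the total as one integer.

#0=i has no predecessor
#1=h has no predecessor
#2=i depends on [0:i]
#3=j depends on [1:h, 2:i]
#4=h depends on [3:j]
#5=j depends on [4:h]
#6=l depends on [5:j]
#7=l depends on [6:l]
#8=l depends on [7:l]
#9=l depends on [8:l]
#10=k depends on [9:l]
sources: [0:i, 1:h]
N(rest) = Σ N(rest − s) over sources s of rest; N(one piece) = 1:
  size 1 → [10]=1
  size 2 → [9,10]=1
  size 3 → [8,9,10]=1
  size 4 → [7,8,9,10]=1
  size 5 → [6,7,8,9,10]=1
  size 6 → [5,6,7,8,9,10]=1
  size 7 → [4,5,6,7,8,9,10]=1
  size 8 → [3,4,5,6,7,8,9,10]=1
  size 9 → [1,3,4,5,6,7,8,9,10]=1  [2,3,4,5,6,7,8,9,10]=1
  first=0(i) contributes 2
  first=1(h) contributes 1
|[w]| = 3

3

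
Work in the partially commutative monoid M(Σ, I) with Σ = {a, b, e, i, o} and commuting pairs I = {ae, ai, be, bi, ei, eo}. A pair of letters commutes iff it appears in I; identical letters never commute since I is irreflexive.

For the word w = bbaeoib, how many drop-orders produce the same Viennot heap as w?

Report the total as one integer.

#0=b has no predecessor
#1=b depends on [0:b]
#2=a depends on [1:b]
#3=e has no predecessor
#4=o depends on [2:a]
#5=i depends on [4:o]
#6=b depends on [4:o]
sources: [0:b, 3:e]
N(rest) = Σ N(rest − s) over sources s of rest; N(one piece) = 1:
  size 1 → [3]=1  [5]=1  [6]=1
  size 2 → [3,5]=2  [3,6]=2  [5,6]=2
  size 3 → [3,5,6]=6  [4,5,6]=2
  size 4 → [2,4,5,6]=2  [3,4,5,6]=8
  size 5 → [1,2,4,5,6]=2  [2,3,4,5,6]=10
  first=0(b) contributes 12
  first=3(e) contributes 2
|[w]| = 14

14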